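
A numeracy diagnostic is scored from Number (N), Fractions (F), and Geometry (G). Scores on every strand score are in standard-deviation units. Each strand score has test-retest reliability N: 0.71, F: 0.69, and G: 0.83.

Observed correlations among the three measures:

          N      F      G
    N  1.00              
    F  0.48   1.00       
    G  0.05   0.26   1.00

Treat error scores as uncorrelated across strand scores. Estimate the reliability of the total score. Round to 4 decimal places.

0.8319

Var(N+F+G) = 3 + 2·[0.48 + 0.05 + 0.26] = 3 + 1.58 = 4.58.
Because errors are independent across components, Cov(Tᵢ,Tⱼ) = Cov(Xᵢ,Xⱼ); the off-diagonal part of the true-score variance is the same as above.
True-score variance = [0.71 + 0.69 + 0.83] + 1.58 = 2.23 + 1.58 = 3.81.
Reliability = 3.81 / 4.58 = 0.8319.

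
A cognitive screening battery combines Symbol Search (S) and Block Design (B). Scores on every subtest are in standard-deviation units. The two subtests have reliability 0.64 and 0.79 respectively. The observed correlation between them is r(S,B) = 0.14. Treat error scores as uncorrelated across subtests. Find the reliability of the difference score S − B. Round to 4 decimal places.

0.6686

Var(S−B) = 1 + 1 − 2·0.14 = 2 − 0.28 = 1.72.
With uncorrelated errors the cross-covariances are all true-score covariance, so they carry over unchanged; only the diagonal terms shrink to ρᵢσᵢ².
True-score variance = [0.64 + 0.79] − 0.28 = 1.43 − 0.28 = 1.15.
Reliability = 1.15 / 1.72 = 0.6686.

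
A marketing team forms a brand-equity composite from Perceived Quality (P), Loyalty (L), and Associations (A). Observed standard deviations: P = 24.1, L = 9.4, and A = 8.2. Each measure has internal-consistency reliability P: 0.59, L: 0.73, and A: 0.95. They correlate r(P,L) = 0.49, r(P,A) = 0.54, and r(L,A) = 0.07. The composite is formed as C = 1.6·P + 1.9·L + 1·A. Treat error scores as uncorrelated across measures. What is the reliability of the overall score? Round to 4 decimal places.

0.7598

Var(C) = 1.6²·24.1² + 1.9²·9.4² + 8.2² + 2·[3.04·24.1·9.4·0.49 + 1.6·24.1·8.2·0.54 + 1.9·9.4·8.2·0.07] = 1873.09 + 1036.9 = 2909.99.
With uncorrelated errors the cross-covariances are all true-score covariance, so they carry over unchanged; only the diagonal terms shrink to ρᵢσᵢ².
True-score variance = [1.6²·24.1²·0.59 + 1.9²·9.4²·0.73 + 8.2²·0.95] + 1036.9 = 1173.99 + 1036.9 = 2210.89.
Reliability = 2210.89 / 2909.99 = 0.7598.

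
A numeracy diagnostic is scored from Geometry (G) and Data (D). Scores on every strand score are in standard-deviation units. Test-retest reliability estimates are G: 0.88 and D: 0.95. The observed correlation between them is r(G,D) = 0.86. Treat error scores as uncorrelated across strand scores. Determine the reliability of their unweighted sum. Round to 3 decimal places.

0.954

Var(G+D) = 2 + 2·[0.86] = 2 + 1.72 = 3.72.
With uncorrelated errors the cross-covariances are all true-score covariance, so they carry over unchanged; only the diagonal terms shrink to ρᵢσᵢ².
True-score variance = [0.88 + 0.95] + 1.72 = 1.83 + 1.72 = 3.55.
Reliability = 3.55 / 3.72 = 0.954.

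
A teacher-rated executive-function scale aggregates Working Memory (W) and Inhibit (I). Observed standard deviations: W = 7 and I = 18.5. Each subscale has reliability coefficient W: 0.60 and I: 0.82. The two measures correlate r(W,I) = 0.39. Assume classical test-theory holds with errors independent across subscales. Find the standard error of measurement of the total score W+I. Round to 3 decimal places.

Var(total) = 391.25 + 101.01 = 492.26.
True-score variance = 310.045 + 101.01 = 411.055, so reliability = 0.8350.
Error variance = 492.26 − 411.055 = 81.205; SEM = √81.205 = 9.011.

9.011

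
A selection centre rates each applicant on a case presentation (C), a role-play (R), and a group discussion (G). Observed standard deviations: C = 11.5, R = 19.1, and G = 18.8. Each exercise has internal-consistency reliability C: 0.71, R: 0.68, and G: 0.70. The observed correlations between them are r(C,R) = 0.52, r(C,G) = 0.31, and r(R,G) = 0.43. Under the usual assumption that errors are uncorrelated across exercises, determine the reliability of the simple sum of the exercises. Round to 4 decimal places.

Var(C+R+G) = 11.5² + 19.1² + 18.8² + 2·[11.5·19.1·0.52 + 11.5·18.8·0.31 + 19.1·18.8·0.43] = 850.5 + 671.289 = 1521.79.
Under uncorrelated errors the observed covariances equal the true-score covariances, so only the own-variance terms attenuate.
True-score variance = [11.5²·0.71 + 19.1²·0.68 + 18.8²·0.70] + 671.289 = 589.376 + 671.289 = 1260.67.
Reliability = 1260.67 / 1521.79 = 0.8284.

0.8284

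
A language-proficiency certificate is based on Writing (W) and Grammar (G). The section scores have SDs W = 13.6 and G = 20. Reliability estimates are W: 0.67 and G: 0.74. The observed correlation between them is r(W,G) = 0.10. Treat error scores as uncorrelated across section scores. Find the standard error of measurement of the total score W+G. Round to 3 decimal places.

12.847

Var(total) = 584.96 + 54.4 = 639.36.
True-score variance = 419.923 + 54.4 = 474.323, so reliability = 0.7419.
Error variance = 639.36 − 474.323 = 165.037; SEM = √165.037 = 12.847.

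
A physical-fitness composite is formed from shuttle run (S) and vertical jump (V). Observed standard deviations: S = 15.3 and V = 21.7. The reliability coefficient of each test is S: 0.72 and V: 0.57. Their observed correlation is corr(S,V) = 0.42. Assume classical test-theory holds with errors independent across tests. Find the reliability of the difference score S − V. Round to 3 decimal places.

0.371

Var(S−V) = 15.3² + 21.7² − 2·15.3·21.7·0.42 = 704.98 − 278.888 = 426.092.
Under uncorrelated errors the observed covariances equal the true-score covariances, so only the own-variance terms attenuate.
True-score variance = [15.3²·0.72 + 21.7²·0.57] − 278.888 = 436.952 − 278.888 = 158.064.
Reliability = 158.064 / 426.092 = 0.371.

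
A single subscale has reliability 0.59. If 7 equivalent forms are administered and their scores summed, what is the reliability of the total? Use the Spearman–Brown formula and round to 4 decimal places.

0.9097

ρ_k = kρ / (1 + (k−1)ρ) = 7·0.59 / (1 + 6·0.59) = 4.130 / 4.540 = 0.9097.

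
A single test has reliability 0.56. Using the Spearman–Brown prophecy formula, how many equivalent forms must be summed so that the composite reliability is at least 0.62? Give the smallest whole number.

k ≥ ρ*(1−ρ₁)/(ρ₁(1−ρ*)) = 0.62·0.44 / (0.56·0.38) = 1.282.
Smallest integer k = 2.

2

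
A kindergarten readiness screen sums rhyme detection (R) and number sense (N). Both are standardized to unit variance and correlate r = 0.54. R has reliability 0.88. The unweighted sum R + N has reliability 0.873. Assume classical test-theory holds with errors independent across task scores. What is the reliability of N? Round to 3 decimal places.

Var(R+N) = 2 + 2·0.54 = 3.080.
True-score variance = ρ_R + ρ_N + 2·0.54, so 0.873 = (0.88 + ρ_N + 1.08) / 3.080.
ρ_N = 0.873·3.080 − 0.88 − 1.08 = 0.729.

0.729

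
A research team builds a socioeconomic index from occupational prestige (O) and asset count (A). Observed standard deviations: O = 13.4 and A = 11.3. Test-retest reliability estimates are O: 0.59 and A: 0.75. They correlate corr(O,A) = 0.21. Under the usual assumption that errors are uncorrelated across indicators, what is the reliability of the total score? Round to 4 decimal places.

0.7154

Var(O+A) = 13.4² + 11.3² + 2·[13.4·11.3·0.21] = 307.25 + 63.5964 = 370.846.
Under uncorrelated errors the observed covariances equal the true-score covariances, so only the own-variance terms attenuate.
True-score variance = [13.4²·0.59 + 11.3²·0.75] + 63.5964 = 201.708 + 63.5964 = 265.304.
Reliability = 265.304 / 370.846 = 0.7154.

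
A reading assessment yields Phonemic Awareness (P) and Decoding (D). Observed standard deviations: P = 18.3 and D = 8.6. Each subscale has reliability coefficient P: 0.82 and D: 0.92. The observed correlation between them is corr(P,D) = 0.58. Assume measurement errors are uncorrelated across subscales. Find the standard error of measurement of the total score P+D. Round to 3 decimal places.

8.136

Var(total) = 408.85 + 182.561 = 591.411.
True-score variance = 342.653 + 182.561 = 525.214, so reliability = 0.8881.
Error variance = 591.411 − 525.214 = 66.197; SEM = √66.197 = 8.136.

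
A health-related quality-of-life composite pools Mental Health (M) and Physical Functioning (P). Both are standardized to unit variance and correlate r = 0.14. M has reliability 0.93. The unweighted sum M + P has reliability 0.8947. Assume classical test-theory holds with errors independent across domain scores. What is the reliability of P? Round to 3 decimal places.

Var(M+P) = 2 + 2·0.14 = 2.280.
True-score variance = ρ_M + ρ_P + 2·0.14, so 0.8947 = (0.93 + ρ_P + 0.28) / 2.280.
ρ_P = 0.8947·2.280 − 0.93 − 0.28 = 0.830.

0.830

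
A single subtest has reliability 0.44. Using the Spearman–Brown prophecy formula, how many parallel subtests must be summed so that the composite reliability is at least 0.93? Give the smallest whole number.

k ≥ ρ*(1−ρ₁)/(ρ₁(1−ρ*)) = 0.93·0.56 / (0.44·0.07) = 16.909.
Smallest integer k = 17.

17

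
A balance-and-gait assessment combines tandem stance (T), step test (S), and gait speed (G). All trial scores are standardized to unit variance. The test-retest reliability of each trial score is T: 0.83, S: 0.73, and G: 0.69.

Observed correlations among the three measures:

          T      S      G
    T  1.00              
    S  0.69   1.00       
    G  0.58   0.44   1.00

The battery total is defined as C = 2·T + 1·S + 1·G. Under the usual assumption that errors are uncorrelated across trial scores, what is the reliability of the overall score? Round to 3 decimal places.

0.895

Var(C) = 2² + 1 + 1 + 2·[2·0.69 + 2·0.58 + 0.44] = 6 + 5.96 = 11.96.
With uncorrelated errors the cross-covariances are all true-score covariance, so they carry over unchanged; only the diagonal terms shrink to ρᵢσᵢ².
True-score variance = [2²·0.83 + 0.73 + 0.69] + 5.96 = 4.74 + 5.96 = 10.7.
Reliability = 10.7 / 11.96 = 0.895.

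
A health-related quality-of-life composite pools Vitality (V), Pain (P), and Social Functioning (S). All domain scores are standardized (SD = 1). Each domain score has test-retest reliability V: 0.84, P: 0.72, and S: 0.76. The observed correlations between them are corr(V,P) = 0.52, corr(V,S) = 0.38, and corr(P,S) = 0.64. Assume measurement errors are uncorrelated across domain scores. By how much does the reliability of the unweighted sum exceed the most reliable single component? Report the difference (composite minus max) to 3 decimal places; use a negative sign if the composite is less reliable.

Var(sum) = 3 + 3.08 = 6.08; true-score variance = 2.32 + 3.08 = 5.4; composite reliability = 0.8882.
Max component reliability = 0.8400.
Difference = 0.8882 − 0.8400 = 0.048.

0.048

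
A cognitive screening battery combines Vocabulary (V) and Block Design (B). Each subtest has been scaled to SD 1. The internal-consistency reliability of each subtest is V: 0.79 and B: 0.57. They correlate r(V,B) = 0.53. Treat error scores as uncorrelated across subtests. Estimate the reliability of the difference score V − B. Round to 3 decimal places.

Var(V−B) = 1 + 1 − 2·0.53 = 2 − 1.06 = 0.94.
Because errors are independent across components, Cov(Tᵢ,Tⱼ) = Cov(Xᵢ,Xⱼ); the off-diagonal part of the true-score variance is the same as above.
True-score variance = [0.79 + 0.57] − 1.06 = 1.36 − 1.06 = 0.3.
Reliability = 0.3 / 0.94 = 0.319.

0.319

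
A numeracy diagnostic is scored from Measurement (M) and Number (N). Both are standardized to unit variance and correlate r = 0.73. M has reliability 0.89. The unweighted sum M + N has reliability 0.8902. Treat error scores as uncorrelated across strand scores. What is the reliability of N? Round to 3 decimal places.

Var(M+N) = 2 + 2·0.73 = 3.460.
True-score variance = ρ_M + ρ_N + 2·0.73, so 0.8902 = (0.89 + ρ_N + 1.46) / 3.460.
ρ_N = 0.8902·3.460 − 0.89 − 1.46 = 0.730.

0.730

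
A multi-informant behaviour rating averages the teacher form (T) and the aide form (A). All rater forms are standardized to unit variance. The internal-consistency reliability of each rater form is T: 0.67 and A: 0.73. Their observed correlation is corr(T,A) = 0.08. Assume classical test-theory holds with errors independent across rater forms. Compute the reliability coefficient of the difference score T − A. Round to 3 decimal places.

Var(T−A) = 1 + 1 − 2·0.08 = 2 − 0.16 = 1.84.
With uncorrelated errors the cross-covariances are all true-score covariance, so they carry over unchanged; only the diagonal terms shrink to ρᵢσᵢ².
True-score variance = [0.67 + 0.73] − 0.16 = 1.4 − 0.16 = 1.24.
Reliability = 1.24 / 1.84 = 0.674.

0.674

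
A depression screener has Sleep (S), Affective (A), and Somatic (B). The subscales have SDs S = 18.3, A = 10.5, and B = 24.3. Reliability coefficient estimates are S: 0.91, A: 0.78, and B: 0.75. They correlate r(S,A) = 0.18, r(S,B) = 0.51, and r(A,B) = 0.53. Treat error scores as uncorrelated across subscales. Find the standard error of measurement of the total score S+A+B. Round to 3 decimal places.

14.213

Var(total) = 1035.63 + 793.217 = 1828.85.
True-score variance = 833.612 + 793.217 = 1626.83, so reliability = 0.8895.
Error variance = 1828.85 − 1626.83 = 202.018; SEM = √202.018 = 14.213.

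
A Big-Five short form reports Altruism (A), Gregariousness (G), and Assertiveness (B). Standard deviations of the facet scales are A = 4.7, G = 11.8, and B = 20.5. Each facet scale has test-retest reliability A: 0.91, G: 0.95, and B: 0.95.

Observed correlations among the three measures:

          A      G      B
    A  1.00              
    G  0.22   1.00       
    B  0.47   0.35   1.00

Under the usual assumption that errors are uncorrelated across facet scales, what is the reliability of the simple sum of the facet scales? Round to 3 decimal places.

Var(A+G+B) = 4.7² + 11.8² + 20.5² + 2·[4.7·11.8·0.22 + 4.7·20.5·0.47 + 11.8·20.5·0.35] = 581.58 + 284.301 = 865.881.
Under uncorrelated errors the observed covariances equal the true-score covariances, so only the own-variance terms attenuate.
True-score variance = [4.7²·0.91 + 11.8²·0.95 + 20.5²·0.95] + 284.301 = 551.617 + 284.301 = 835.919.
Reliability = 835.919 / 865.881 = 0.965.

0.965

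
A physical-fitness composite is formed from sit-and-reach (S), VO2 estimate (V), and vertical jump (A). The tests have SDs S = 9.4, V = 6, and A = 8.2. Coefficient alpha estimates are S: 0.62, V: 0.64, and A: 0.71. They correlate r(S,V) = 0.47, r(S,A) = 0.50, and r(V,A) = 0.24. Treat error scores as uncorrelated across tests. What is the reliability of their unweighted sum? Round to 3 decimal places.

0.809

Var(S+V+A) = 9.4² + 6² + 8.2² + 2·[9.4·6·0.47 + 9.4·8.2·0.50 + 6·8.2·0.24] = 191.6 + 153.712 = 345.312.
Under uncorrelated errors the observed covariances equal the true-score covariances, so only the own-variance terms attenuate.
True-score variance = [9.4²·0.62 + 6²·0.64 + 8.2²·0.71] + 153.712 = 125.564 + 153.712 = 279.276.
Reliability = 279.276 / 345.312 = 0.809.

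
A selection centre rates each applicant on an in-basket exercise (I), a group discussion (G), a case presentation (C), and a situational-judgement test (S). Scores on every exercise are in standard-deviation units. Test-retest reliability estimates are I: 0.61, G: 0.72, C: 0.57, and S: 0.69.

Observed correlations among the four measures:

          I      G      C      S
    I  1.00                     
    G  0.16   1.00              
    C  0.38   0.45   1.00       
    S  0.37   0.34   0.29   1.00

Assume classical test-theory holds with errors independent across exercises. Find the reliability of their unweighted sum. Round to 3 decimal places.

Var(I+G+C+S) = 4 + 2·[0.16 + 0.38 + 0.37 + 0.45 + 0.34 + 0.29] = 4 + 3.98 = 7.98.
With uncorrelated errors the cross-covariances are all true-score covariance, so they carry over unchanged; only the diagonal terms shrink to ρᵢσᵢ².
True-score variance = [0.61 + 0.72 + 0.57 + 0.69] + 3.98 = 2.59 + 3.98 = 6.57.
Reliability = 6.57 / 7.98 = 0.823.

0.823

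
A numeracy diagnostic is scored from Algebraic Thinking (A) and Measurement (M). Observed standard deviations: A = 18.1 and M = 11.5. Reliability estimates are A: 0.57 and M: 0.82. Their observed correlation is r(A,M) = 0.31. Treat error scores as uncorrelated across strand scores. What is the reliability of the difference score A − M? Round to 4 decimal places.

0.5022

Var(A−M) = 18.1² + 11.5² − 2·18.1·11.5·0.31 = 459.86 − 129.053 = 330.807.
Under uncorrelated errors the observed covariances equal the true-score covariances, so only the own-variance terms attenuate.
True-score variance = [18.1²·0.57 + 11.5²·0.82] − 129.053 = 295.183 − 129.053 = 166.13.
Reliability = 166.13 / 330.807 = 0.5022.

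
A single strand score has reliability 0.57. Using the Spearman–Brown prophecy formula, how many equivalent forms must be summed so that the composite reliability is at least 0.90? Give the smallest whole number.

k ≥ ρ*(1−ρ₁)/(ρ₁(1−ρ*)) = 0.90·0.43 / (0.57·0.10) = 6.789.
Smallest integer k = 7.

7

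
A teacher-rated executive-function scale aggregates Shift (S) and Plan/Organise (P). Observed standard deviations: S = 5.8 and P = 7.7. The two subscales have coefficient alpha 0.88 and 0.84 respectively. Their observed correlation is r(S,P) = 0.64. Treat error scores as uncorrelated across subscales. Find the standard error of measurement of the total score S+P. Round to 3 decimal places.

Var(total) = 92.93 + 57.1648 = 150.095.
True-score variance = 79.4068 + 57.1648 = 136.572, so reliability = 0.9099.
Error variance = 150.095 − 136.572 = 13.5232; SEM = √13.5232 = 3.677.

3.677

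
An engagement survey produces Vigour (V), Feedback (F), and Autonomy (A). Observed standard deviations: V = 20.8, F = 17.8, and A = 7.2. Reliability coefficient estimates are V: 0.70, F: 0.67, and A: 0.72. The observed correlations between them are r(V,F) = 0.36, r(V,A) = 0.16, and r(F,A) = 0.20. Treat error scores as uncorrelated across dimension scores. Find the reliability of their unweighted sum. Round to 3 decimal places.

0.787

Var(V+F+A) = 20.8² + 17.8² + 7.2² + 2·[20.8·17.8·0.36 + 20.8·7.2·0.16 + 17.8·7.2·0.20] = 801.32 + 365.76 = 1167.08.
With uncorrelated errors the cross-covariances are all true-score covariance, so they carry over unchanged; only the diagonal terms shrink to ρᵢσᵢ².
True-score variance = [20.8²·0.70 + 17.8²·0.67 + 7.2²·0.72] + 365.76 = 552.456 + 365.76 = 918.216.
Reliability = 918.216 / 1167.08 = 0.787.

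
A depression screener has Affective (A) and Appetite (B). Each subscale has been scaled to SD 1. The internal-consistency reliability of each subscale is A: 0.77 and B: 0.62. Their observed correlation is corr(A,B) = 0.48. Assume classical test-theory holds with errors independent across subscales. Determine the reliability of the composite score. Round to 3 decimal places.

Var(A+B) = 2 + 2·[0.48] = 2 + 0.96 = 2.96.
Under uncorrelated errors the observed covariances equal the true-score covariances, so only the own-variance terms attenuate.
True-score variance = [0.77 + 0.62] + 0.96 = 1.39 + 0.96 = 2.35.
Reliability = 2.35 / 2.96 = 0.794.

0.794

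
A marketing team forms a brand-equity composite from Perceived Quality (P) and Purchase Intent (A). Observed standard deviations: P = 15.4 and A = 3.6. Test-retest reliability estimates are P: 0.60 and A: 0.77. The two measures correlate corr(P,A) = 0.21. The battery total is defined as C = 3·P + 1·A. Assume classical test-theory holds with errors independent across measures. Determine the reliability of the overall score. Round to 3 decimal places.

Var(C) = 3²·15.4² + 3.6² + 2·[3·15.4·3.6·0.21] = 2147.4 + 69.8544 = 2217.25.
With uncorrelated errors the cross-covariances are all true-score covariance, so they carry over unchanged; only the diagonal terms shrink to ρᵢσᵢ².
True-score variance = [3²·15.4²·0.60 + 3.6²·0.77] + 69.8544 = 1290.64 + 69.8544 = 1360.5.
Reliability = 1360.5 / 2217.25 = 0.614.

0.614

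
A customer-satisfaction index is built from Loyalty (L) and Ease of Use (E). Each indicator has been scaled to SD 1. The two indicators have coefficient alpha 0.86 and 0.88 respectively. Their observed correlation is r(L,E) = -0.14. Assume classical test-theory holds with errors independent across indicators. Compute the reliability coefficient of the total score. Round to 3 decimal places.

0.849

Var(L+E) = 2 + 2·[(-0.14)] = 2 − 0.28 = 1.72.
Because errors are independent across components, Cov(Tᵢ,Tⱼ) = Cov(Xᵢ,Xⱼ); the off-diagonal part of the true-score variance is the same as above.
True-score variance = [0.86 + 0.88] − 0.28 = 1.74 − 0.28 = 1.46.
Reliability = 1.46 / 1.72 = 0.849.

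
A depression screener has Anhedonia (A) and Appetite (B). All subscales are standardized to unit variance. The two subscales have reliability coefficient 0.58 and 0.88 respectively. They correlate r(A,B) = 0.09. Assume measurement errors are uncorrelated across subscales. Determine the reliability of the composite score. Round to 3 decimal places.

Var(A+B) = 2 + 2·[0.09] = 2 + 0.18 = 2.18.
With uncorrelated errors the cross-covariances are all true-score covariance, so they carry over unchanged; only the diagonal terms shrink to ρᵢσᵢ².
True-score variance = [0.58 + 0.88] + 0.18 = 1.46 + 0.18 = 1.64.
Reliability = 1.64 / 2.18 = 0.752.

0.752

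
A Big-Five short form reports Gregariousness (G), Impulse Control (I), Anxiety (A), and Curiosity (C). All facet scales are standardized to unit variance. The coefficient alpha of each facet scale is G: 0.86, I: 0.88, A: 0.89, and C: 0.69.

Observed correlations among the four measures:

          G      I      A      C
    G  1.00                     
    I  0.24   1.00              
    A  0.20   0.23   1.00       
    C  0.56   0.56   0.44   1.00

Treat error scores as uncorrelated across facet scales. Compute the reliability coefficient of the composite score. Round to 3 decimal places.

Var(G+I+A+C) = 4 + 2·[0.24 + 0.20 + 0.56 + 0.23 + 0.56 + 0.44] = 4 + 4.46 = 8.46.
With uncorrelated errors the cross-covariances are all true-score covariance, so they carry over unchanged; only the diagonal terms shrink to ρᵢσᵢ².
True-score variance = [0.86 + 0.88 + 0.89 + 0.69] + 4.46 = 3.32 + 4.46 = 7.78.
Reliability = 7.78 / 8.46 = 0.920.

0.920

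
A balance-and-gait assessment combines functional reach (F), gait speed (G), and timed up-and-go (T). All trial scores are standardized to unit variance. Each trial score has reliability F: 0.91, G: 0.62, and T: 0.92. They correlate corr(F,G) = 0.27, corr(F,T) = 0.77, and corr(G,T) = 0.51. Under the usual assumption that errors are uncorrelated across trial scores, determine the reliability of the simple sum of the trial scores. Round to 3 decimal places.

Var(F+G+T) = 3 + 2·[0.27 + 0.77 + 0.51] = 3 + 3.1 = 6.1.
With uncorrelated errors the cross-covariances are all true-score covariance, so they carry over unchanged; only the diagonal terms shrink to ρᵢσᵢ².
True-score variance = [0.91 + 0.62 + 0.92] + 3.1 = 2.45 + 3.1 = 5.55.
Reliability = 5.55 / 6.1 = 0.910.

0.910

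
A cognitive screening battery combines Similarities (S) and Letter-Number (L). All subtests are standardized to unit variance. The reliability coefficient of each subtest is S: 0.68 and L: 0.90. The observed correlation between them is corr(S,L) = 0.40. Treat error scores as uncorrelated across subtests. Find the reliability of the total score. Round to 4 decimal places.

Var(S+L) = 2 + 2·[0.40] = 2 + 0.8 = 2.8.
With uncorrelated errors the cross-covariances are all true-score covariance, so they carry over unchanged; only the diagonal terms shrink to ρᵢσᵢ².
True-score variance = [0.68 + 0.90] + 0.8 = 1.58 + 0.8 = 2.38.
Reliability = 2.38 / 2.8 = 0.8500.

0.8500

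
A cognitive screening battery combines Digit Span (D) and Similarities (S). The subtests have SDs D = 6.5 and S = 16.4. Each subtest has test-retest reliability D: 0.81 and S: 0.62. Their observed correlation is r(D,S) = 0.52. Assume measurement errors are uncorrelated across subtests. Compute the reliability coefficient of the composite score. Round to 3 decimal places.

0.739

Var(D+S) = 6.5² + 16.4² + 2·[6.5·16.4·0.52] = 311.21 + 110.864 = 422.074.
Under uncorrelated errors the observed covariances equal the true-score covariances, so only the own-variance terms attenuate.
True-score variance = [6.5²·0.81 + 16.4²·0.62] + 110.864 = 200.978 + 110.864 = 311.842.
Reliability = 311.842 / 422.074 = 0.739.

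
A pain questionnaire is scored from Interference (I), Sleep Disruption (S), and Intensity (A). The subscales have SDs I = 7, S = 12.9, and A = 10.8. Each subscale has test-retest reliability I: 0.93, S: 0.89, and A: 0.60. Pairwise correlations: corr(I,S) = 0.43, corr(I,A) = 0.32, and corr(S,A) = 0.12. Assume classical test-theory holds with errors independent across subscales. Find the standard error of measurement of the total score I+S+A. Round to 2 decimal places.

8.27

Var(total) = 332.05 + 159.479 = 491.529.
True-score variance = 263.659 + 159.479 = 423.138, so reliability = 0.8609.
Error variance = 491.529 − 423.138 = 68.3911; SEM = √68.3911 = 8.27.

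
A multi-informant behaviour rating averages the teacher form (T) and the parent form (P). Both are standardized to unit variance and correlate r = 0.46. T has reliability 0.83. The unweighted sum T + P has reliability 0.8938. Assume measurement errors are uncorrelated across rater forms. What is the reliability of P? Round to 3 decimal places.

Var(T+P) = 2 + 2·0.46 = 2.920.
True-score variance = ρ_T + ρ_P + 2·0.46, so 0.8938 = (0.83 + ρ_P + 0.92) / 2.920.
ρ_P = 0.8938·2.920 − 0.83 − 0.92 = 0.860.

0.860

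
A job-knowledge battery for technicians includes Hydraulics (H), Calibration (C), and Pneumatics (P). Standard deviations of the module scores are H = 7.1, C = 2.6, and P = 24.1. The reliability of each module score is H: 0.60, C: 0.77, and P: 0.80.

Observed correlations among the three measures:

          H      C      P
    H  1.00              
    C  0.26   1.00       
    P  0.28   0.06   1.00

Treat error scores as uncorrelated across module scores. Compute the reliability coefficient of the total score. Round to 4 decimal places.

0.8164

Var(H+C+P) = 7.1² + 2.6² + 24.1² + 2·[7.1·2.6·0.26 + 7.1·24.1·0.28 + 2.6·24.1·0.06] = 637.98 + 112.94 = 750.92.
Under uncorrelated errors the observed covariances equal the true-score covariances, so only the own-variance terms attenuate.
True-score variance = [7.1²·0.60 + 2.6²·0.77 + 24.1²·0.80] + 112.94 = 500.099 + 112.94 = 613.039.
Reliability = 613.039 / 750.92 = 0.8164.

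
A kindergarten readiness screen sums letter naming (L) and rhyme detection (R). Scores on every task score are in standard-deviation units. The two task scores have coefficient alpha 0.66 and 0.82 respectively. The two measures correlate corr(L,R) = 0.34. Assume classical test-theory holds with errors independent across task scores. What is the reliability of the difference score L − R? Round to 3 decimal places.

0.606

Var(L−R) = 1 + 1 − 2·0.34 = 2 − 0.68 = 1.32.
Under uncorrelated errors the observed covariances equal the true-score covariances, so only the own-variance terms attenuate.
True-score variance = [0.66 + 0.82] − 0.68 = 1.48 − 0.68 = 0.8.
Reliability = 0.8 / 1.32 = 0.606.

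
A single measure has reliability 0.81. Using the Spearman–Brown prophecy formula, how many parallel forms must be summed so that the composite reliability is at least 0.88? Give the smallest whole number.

2

k ≥ ρ*(1−ρ₁)/(ρ₁(1−ρ*)) = 0.88·0.19 / (0.81·0.12) = 1.720.
Smallest integer k = 2.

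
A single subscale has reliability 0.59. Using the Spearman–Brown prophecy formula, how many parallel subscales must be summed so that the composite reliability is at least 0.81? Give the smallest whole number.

k ≥ ρ*(1−ρ₁)/(ρ₁(1−ρ*)) = 0.81·0.41 / (0.59·0.19) = 2.963.
Smallest integer k = 3.

3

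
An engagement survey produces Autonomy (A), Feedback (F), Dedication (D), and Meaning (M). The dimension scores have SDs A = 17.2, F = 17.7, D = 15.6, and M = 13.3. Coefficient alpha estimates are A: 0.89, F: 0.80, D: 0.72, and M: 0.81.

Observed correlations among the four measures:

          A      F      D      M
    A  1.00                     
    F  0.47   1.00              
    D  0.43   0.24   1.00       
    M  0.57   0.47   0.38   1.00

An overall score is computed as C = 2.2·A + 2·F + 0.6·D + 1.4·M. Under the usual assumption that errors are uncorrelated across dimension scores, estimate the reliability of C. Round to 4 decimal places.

Var(C) = 2.2²·17.2² + 2²·17.7² + 0.6²·15.6² + 1.4²·13.3² + 2·[4.4·17.2·17.7·0.47 + 1.32·17.2·15.6·0.43 + 3.08·17.2·13.3·0.57 + 1.2·17.7·15.6·0.24 + 2.8·17.7·13.3·0.47 + 0.84·15.6·13.3·0.38] = 3119.34 + 3278.08 = 6397.42.
With uncorrelated errors the cross-covariances are all true-score covariance, so they carry over unchanged; only the diagonal terms shrink to ρᵢσᵢ².
True-score variance = [2.2²·17.2²·0.89 + 2²·17.7²·0.80 + 0.6²·15.6²·0.72 + 1.4²·13.3²·0.81] + 3278.08 = 2620.8 + 3278.08 = 5898.88.
Reliability = 5898.88 / 6397.42 = 0.9221.

0.9221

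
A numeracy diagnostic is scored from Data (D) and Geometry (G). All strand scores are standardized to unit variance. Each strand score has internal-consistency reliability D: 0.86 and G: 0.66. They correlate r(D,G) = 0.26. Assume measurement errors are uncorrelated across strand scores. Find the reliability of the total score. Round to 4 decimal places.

Var(D+G) = 2 + 2·[0.26] = 2 + 0.52 = 2.52.
Under uncorrelated errors the observed covariances equal the true-score covariances, so only the own-variance terms attenuate.
True-score variance = [0.86 + 0.66] + 0.52 = 1.52 + 0.52 = 2.04.
Reliability = 2.04 / 2.52 = 0.8095.

0.8095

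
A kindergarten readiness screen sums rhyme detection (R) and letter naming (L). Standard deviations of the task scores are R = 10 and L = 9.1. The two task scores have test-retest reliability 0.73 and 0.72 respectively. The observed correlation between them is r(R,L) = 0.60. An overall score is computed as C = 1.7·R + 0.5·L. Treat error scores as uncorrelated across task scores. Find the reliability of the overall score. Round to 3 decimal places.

Var(C) = 1.7²·10² + 0.5²·9.1² + 2·[0.85·10·9.1·0.60] = 309.702 + 92.82 = 402.522.
Because errors are independent across components, Cov(Tᵢ,Tⱼ) = Cov(Xᵢ,Xⱼ); the off-diagonal part of the true-score variance is the same as above.
True-score variance = [1.7²·10²·0.73 + 0.5²·9.1²·0.72] + 92.82 = 225.876 + 92.82 = 318.696.
Reliability = 318.696 / 402.522 = 0.792.

0.792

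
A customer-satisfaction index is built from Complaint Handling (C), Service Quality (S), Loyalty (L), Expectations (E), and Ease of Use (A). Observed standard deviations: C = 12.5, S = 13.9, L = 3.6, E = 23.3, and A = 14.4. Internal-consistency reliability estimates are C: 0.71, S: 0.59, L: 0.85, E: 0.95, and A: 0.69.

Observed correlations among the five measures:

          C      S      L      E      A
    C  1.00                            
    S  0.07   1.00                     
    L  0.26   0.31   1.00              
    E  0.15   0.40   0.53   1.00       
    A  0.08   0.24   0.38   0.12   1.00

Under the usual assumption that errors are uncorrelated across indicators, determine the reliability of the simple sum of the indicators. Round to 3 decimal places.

0.884

Var(C+S+L+E+A) = 12.5² + 13.9² + 3.6² + 23.3² + 14.4² + 2·[12.5·13.9·0.07 + 12.5·3.6·0.26 + 12.5·23.3·0.15 + 12.5·14.4·0.08 + 13.9·3.6·0.31 + 13.9·23.3·0.40 + 13.9·14.4·0.24 + 3.6·23.3·0.53 + 3.6·14.4·0.38 + 23.3·14.4·0.12] = 1112.67 + 758.934 = 1871.6.
Because errors are independent across components, Cov(Tᵢ,Tⱼ) = Cov(Xᵢ,Xⱼ); the off-diagonal part of the true-score variance is the same as above.
True-score variance = [12.5²·0.71 + 13.9²·0.59 + 3.6²·0.85 + 23.3²·0.95 + 14.4²·0.69] + 758.934 = 894.771 + 758.934 = 1653.7.
Reliability = 1653.7 / 1871.6 = 0.884.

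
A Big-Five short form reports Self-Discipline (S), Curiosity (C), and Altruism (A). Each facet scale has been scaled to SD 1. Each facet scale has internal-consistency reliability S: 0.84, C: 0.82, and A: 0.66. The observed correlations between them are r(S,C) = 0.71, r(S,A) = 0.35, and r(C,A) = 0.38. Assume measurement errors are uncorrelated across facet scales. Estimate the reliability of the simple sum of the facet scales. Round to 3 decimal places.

0.884

Var(S+C+A) = 3 + 2·[0.71 + 0.35 + 0.38] = 3 + 2.88 = 5.88.
Because errors are independent across components, Cov(Tᵢ,Tⱼ) = Cov(Xᵢ,Xⱼ); the off-diagonal part of the true-score variance is the same as above.
True-score variance = [0.84 + 0.82 + 0.66] + 2.88 = 2.32 + 2.88 = 5.2.
Reliability = 5.2 / 5.88 = 0.884.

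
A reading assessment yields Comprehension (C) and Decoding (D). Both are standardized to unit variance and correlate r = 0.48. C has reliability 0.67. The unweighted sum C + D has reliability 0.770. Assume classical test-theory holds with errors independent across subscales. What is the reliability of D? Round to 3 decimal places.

Var(C+D) = 2 + 2·0.48 = 2.960.
True-score variance = ρ_C + ρ_D + 2·0.48, so 0.770 = (0.67 + ρ_D + 0.96) / 2.960.
ρ_D = 0.770·2.960 − 0.67 − 0.96 = 0.649.

0.649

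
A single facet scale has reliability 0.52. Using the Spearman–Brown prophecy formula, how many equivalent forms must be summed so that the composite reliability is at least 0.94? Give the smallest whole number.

k ≥ ρ*(1−ρ₁)/(ρ₁(1−ρ*)) = 0.94·0.48 / (0.52·0.06) = 14.462.
Smallest integer k = 15.

15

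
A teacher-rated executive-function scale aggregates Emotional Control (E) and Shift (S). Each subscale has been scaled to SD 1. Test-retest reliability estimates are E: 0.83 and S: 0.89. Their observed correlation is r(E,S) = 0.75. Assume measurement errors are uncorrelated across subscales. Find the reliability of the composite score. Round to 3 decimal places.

Var(E+S) = 2 + 2·[0.75] = 2 + 1.5 = 3.5.
Under uncorrelated errors the observed covariances equal the true-score covariances, so only the own-variance terms attenuate.
True-score variance = [0.83 + 0.89] + 1.5 = 1.72 + 1.5 = 3.22.
Reliability = 3.22 / 3.5 = 0.920.

0.920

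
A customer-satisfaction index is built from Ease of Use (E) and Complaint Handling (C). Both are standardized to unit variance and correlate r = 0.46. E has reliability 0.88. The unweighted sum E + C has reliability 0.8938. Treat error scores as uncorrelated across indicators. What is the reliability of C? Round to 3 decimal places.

Var(E+C) = 2 + 2·0.46 = 2.920.
True-score variance = ρ_E + ρ_C + 2·0.46, so 0.8938 = (0.88 + ρ_C + 0.92) / 2.920.
ρ_C = 0.8938·2.920 − 0.88 − 0.92 = 0.810.

0.810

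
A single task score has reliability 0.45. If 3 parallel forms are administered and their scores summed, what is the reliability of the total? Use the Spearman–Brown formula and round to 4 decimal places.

0.7105

ρ_k = kρ / (1 + (k−1)ρ) = 3·0.45 / (1 + 2·0.45) = 1.350 / 1.900 = 0.7105.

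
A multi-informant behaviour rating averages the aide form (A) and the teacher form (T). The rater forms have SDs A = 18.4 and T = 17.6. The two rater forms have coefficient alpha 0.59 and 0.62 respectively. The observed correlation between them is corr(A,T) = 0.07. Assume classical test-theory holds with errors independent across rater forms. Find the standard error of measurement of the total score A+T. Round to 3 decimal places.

Var(total) = 648.32 + 45.3376 = 693.658.
True-score variance = 391.802 + 45.3376 = 437.139, so reliability = 0.6302.
Error variance = 693.658 − 437.139 = 256.518; SEM = √256.518 = 16.016.

16.016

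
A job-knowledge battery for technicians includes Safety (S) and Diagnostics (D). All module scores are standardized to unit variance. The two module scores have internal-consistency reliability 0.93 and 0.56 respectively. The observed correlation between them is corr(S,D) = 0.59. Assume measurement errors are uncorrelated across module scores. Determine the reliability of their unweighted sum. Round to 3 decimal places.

Var(S+D) = 2 + 2·[0.59] = 2 + 1.18 = 3.18.
With uncorrelated errors the cross-covariances are all true-score covariance, so they carry over unchanged; only the diagonal terms shrink to ρᵢσᵢ².
True-score variance = [0.93 + 0.56] + 1.18 = 1.49 + 1.18 = 2.67.
Reliability = 2.67 / 3.18 = 0.840.

0.840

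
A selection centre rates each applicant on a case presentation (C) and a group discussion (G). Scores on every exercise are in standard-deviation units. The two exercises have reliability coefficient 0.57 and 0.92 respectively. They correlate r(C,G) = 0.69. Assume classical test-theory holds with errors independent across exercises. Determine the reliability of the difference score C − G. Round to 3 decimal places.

Var(C−G) = 1 + 1 − 2·0.69 = 2 − 1.38 = 0.62.
Under uncorrelated errors the observed covariances equal the true-score covariances, so only the own-variance terms attenuate.
True-score variance = [0.57 + 0.92] − 1.38 = 1.49 − 1.38 = 0.11.
Reliability = 0.11 / 0.62 = 0.177.

0.177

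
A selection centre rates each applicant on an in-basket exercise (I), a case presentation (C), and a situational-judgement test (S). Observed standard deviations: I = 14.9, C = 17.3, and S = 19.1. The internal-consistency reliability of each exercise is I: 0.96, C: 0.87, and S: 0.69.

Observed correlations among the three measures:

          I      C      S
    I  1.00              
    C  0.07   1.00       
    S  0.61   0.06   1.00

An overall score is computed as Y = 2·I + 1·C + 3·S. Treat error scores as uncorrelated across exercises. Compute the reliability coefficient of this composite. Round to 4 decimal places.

0.8381

Var(Y) = 2²·14.9² + 17.3² + 3²·19.1² + 2·[2·14.9·17.3·0.07 + 6·14.9·19.1·0.61 + 3·17.3·19.1·0.06] = 4470.62 + 2274.33 = 6744.95.
Because errors are independent across components, Cov(Tᵢ,Tⱼ) = Cov(Xᵢ,Xⱼ); the off-diagonal part of the true-score variance is the same as above.
True-score variance = [2²·14.9²·0.96 + 17.3²·0.87 + 3²·19.1²·0.69] + 2274.33 = 3378.37 + 2274.33 = 5652.7.
Reliability = 5652.7 / 6744.95 = 0.8381.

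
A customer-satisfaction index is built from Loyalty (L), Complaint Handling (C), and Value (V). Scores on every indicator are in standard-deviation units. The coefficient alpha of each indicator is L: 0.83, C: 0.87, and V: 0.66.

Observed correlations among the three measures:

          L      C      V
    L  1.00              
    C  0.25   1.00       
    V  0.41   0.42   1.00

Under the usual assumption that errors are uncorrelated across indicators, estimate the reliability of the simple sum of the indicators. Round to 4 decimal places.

Var(L+C+V) = 3 + 2·[0.25 + 0.41 + 0.42] = 3 + 2.16 = 5.16.
Under uncorrelated errors the observed covariances equal the true-score covariances, so only the own-variance terms attenuate.
True-score variance = [0.83 + 0.87 + 0.66] + 2.16 = 2.36 + 2.16 = 4.52.
Reliability = 4.52 / 5.16 = 0.8760.

0.8760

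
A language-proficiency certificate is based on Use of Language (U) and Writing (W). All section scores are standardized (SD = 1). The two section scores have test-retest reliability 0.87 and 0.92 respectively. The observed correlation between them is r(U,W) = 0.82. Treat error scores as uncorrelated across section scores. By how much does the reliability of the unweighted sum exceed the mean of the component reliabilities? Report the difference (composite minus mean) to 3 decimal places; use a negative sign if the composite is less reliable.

Var(sum) = 2 + 1.64 = 3.64; true-score variance = 1.79 + 1.64 = 3.43; composite reliability = 0.9423.
Mean component reliability = 0.8950.
Difference = 0.9423 − 0.8950 = 0.047.

0.047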